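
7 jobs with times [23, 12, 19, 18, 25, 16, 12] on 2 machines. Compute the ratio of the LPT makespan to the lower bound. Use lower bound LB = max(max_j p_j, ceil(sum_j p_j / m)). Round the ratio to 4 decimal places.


LPT order: [25, 23, 19, 18, 16, 12, 12]
Machine loads after assignment: [67, 58]
LPT makespan = 67
Lower bound = max(max_job, ceil(total/2)) = max(25, 63) = 63
Ratio = 67 / 63 = 1.0635

1.0635


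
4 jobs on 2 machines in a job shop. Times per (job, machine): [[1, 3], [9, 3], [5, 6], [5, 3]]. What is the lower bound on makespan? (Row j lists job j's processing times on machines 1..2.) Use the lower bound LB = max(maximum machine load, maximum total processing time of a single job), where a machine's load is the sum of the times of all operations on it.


Machine loads:
  Machine 1: 1 + 9 + 5 + 5 = 20
  Machine 2: 3 + 3 + 6 + 3 = 15
Max machine load = 20
Job totals:
  Job 1: 4
  Job 2: 12
  Job 3: 11
  Job 4: 8
Max job total = 12
Lower bound = max(20, 12) = 20

20


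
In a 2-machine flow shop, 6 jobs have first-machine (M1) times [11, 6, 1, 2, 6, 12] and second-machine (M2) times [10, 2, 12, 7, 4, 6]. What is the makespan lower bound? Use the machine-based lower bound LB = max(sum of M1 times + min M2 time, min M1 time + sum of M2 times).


LB1 = sum(M1 times) + min(M2 times) = 38 + 2 = 40
LB2 = min(M1 times) + sum(M2 times) = 1 + 41 = 42
Lower bound = max(LB1, LB2) = max(40, 42) = 42

42


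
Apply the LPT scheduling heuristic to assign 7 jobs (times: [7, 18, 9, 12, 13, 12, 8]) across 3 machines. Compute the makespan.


Sort jobs in decreasing order (LPT): [18, 13, 12, 12, 9, 8, 7]
Assign each job to the least loaded machine:
  Machine 1: jobs [18, 8], load = 26
  Machine 2: jobs [13, 9, 7], load = 29
  Machine 3: jobs [12, 12], load = 24
Makespan = max load = 29

29


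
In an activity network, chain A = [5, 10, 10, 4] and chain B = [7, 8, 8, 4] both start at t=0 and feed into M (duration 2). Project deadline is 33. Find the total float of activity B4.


Forward pass: ES(B4) = sum of predecessors on chain B = 23
EF = ES + duration = 23 + 4 = 27
Backward pass: LF(M) = deadline = 33; LS(M) = 33 - 2 = 31
LF(B4) = LS(M) - sum(successors on chain B) = 31 - 0 = 31
LS = LF - duration = 31 - 4 = 27
Total float = LS - ES = 27 - 23 = 4

4


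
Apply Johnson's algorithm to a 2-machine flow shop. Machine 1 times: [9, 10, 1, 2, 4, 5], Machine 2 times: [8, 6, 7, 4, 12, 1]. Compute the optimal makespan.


Apply Johnson's rule:
  Group 1 (a <= b): [(3, 1, 7), (4, 2, 4), (5, 4, 12)]
  Group 2 (a > b): [(1, 9, 8), (2, 10, 6), (6, 5, 1)]
Optimal job order: [3, 4, 5, 1, 2, 6]
Schedule:
  Job 3: M1 done at 1, M2 done at 8
  Job 4: M1 done at 3, M2 done at 12
  Job 5: M1 done at 7, M2 done at 24
  Job 1: M1 done at 16, M2 done at 32
  Job 2: M1 done at 26, M2 done at 38
  Job 6: M1 done at 31, M2 done at 39
Makespan = 39

39


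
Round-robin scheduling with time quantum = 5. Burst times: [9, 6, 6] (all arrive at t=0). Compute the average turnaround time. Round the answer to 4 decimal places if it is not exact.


Time quantum = 5
Execution trace:
  J1 runs 5 units, time = 5
  J2 runs 5 units, time = 10
  J3 runs 5 units, time = 15
  J1 runs 4 units, time = 19
  J2 runs 1 units, time = 20
  J3 runs 1 units, time = 21
Finish times: [19, 20, 21]
Average turnaround = 60/3 = 20.0

20.0


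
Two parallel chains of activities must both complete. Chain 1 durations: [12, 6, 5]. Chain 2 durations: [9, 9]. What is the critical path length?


Path A total = 12 + 6 + 5 = 23
Path B total = 9 + 9 = 18
Critical path = longest path = max(23, 18) = 23

23


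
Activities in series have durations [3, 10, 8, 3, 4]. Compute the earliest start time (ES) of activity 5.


Activity 5 starts after activities 1 through 4 complete.
Predecessor durations: [3, 10, 8, 3]
ES = 3 + 10 + 8 + 3 = 24

24


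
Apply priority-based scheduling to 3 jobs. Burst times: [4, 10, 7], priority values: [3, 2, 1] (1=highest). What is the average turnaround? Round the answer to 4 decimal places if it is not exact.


Sort by priority (ascending = highest first):
Order: [(1, 7), (2, 10), (3, 4)]
Completion times:
  Priority 1, burst=7, C=7
  Priority 2, burst=10, C=17
  Priority 3, burst=4, C=21
Average turnaround = 45/3 = 15.0

15.0


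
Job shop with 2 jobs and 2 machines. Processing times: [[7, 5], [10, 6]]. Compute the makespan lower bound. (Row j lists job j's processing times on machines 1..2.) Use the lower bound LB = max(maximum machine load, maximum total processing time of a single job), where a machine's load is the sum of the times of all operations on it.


Machine loads:
  Machine 1: 7 + 10 = 17
  Machine 2: 5 + 6 = 11
Max machine load = 17
Job totals:
  Job 1: 12
  Job 2: 16
Max job total = 16
Lower bound = max(17, 16) = 17

17


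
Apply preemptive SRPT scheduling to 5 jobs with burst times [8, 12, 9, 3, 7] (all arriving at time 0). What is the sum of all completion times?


Since all jobs arrive at t=0, SRPT equals SPT ordering.
SPT order: [3, 7, 8, 9, 12]
Completion times:
  Job 1: p=3, C=3
  Job 2: p=7, C=10
  Job 3: p=8, C=18
  Job 4: p=9, C=27
  Job 5: p=12, C=39
Total completion time = 3 + 10 + 18 + 27 + 39 = 97

97


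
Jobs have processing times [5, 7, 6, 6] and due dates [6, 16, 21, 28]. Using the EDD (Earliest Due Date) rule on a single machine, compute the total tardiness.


Sort by due date (EDD order): [(5, 6), (7, 16), (6, 21), (6, 28)]
Compute completion times and tardiness:
  Job 1: p=5, d=6, C=5, tardiness=max(0,5-6)=0
  Job 2: p=7, d=16, C=12, tardiness=max(0,12-16)=0
  Job 3: p=6, d=21, C=18, tardiness=max(0,18-21)=0
  Job 4: p=6, d=28, C=24, tardiness=max(0,24-28)=0
Total tardiness = 0

0


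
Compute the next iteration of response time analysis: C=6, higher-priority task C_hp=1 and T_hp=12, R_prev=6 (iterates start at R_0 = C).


R_next = C + ceil(R_prev / T_hp) * C_hp
ceil(6 / 12) = ceil(0.5) = 1
Interference = 1 * 1 = 1
R_next = 6 + 1 = 7

7


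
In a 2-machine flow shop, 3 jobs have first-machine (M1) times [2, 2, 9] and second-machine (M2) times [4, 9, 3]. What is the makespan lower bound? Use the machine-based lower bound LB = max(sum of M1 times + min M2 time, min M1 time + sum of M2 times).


LB1 = sum(M1 times) + min(M2 times) = 13 + 3 = 16
LB2 = min(M1 times) + sum(M2 times) = 2 + 16 = 18
Lower bound = max(LB1, LB2) = max(16, 18) = 18

18


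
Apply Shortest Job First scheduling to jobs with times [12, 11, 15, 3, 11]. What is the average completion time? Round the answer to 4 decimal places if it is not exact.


SJF order (ascending): [3, 11, 11, 12, 15]
Completion times:
  Job 1: burst=3, C=3
  Job 2: burst=11, C=14
  Job 3: burst=11, C=25
  Job 4: burst=12, C=37
  Job 5: burst=15, C=52
Average completion = 131/5 = 26.2

26.2


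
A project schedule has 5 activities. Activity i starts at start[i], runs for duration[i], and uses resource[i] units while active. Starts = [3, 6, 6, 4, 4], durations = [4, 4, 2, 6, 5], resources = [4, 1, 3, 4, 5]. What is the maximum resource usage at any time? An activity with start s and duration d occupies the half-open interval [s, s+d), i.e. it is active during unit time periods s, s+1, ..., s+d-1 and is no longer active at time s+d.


Each activity i is active on [start_i, start_i + duration_i).
Compute total resource usage per time slot:
  t=0: active resources = [], total = 0
  t=1: active resources = [], total = 0
  t=2: active resources = [], total = 0
  t=3: active resources = [4], total = 4
  t=4: active resources = [4, 4, 5], total = 13
  t=5: active resources = [4, 4, 5], total = 13
  t=6: active resources = [4, 1, 3, 4, 5], total = 17
  t=7: active resources = [1, 3, 4, 5], total = 13
  t=8: active resources = [1, 4, 5], total = 10
  t=9: active resources = [1, 4], total = 5
Peak resource demand = 17

17


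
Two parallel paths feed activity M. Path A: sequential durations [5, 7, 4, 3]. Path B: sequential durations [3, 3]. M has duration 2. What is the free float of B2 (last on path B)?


ES(B2) = sum of predecessors on chain B = 3
EF(B2) = ES + duration = 3 + 3 = 6
Successor of B2 is M. ES(M) = max(sum(A), sum(B)) = max(19, 6) = 19
Free float = ES(successor) - EF(current) = 19 - 6 = 13

13


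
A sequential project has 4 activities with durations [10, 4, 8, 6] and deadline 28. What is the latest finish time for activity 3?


LF(activity 3) = deadline - sum of successor durations
Successors: activities 4 through 4 with durations [6]
Sum of successor durations = 6
LF = 28 - 6 = 22

22


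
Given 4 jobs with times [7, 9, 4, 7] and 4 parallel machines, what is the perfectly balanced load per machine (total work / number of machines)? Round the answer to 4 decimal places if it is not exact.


Total processing time = 7 + 9 + 4 + 7 = 27
Number of machines = 4
Ideal balanced load = 27 / 4 = 6.75

6.75


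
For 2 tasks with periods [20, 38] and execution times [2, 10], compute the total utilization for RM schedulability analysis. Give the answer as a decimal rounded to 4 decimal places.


Compute individual utilizations (exact fractions):
  Task 1: C/T = 2/20 = 1/10 (approx. 0.1)
  Task 2: C/T = 10/38 = 5/19 (approx. 0.2632)
Total utilization U = 1/10 + 5/19 = 69/190
Rounded to 4 decimal places: U = 0.3632
RM (Liu & Layland) bound for 2 tasks = 0.828427; compare with U = 69/190 (approx. 0.363158)
U <= bound, so schedulable by RM sufficient condition.

0.3632


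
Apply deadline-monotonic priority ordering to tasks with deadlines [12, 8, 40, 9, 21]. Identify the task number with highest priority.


Sort tasks by relative deadline (ascending):
  Task 2: deadline = 8
  Task 4: deadline = 9
  Task 1: deadline = 12
  Task 5: deadline = 21
  Task 3: deadline = 40
Priority order (highest first): [2, 4, 1, 5, 3]
Highest priority task = 2

2


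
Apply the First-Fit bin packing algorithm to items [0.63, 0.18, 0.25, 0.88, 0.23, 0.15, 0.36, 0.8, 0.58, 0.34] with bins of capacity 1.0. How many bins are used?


Place items sequentially using First-Fit:
  Item 0.63 -> new Bin 1
  Item 0.18 -> Bin 1 (now 0.81)
  Item 0.25 -> new Bin 2
  Item 0.88 -> new Bin 3
  Item 0.23 -> Bin 2 (now 0.48)
  Item 0.15 -> Bin 1 (now 0.96)
  Item 0.36 -> Bin 2 (now 0.84)
  Item 0.8 -> new Bin 4
  Item 0.58 -> new Bin 5
  Item 0.34 -> Bin 5 (now 0.92)
Total bins used = 5

5


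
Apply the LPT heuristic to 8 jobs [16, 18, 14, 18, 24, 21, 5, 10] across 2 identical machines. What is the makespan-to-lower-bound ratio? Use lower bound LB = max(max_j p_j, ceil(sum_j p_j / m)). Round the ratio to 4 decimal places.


LPT order: [24, 21, 18, 18, 16, 14, 10, 5]
Machine loads after assignment: [61, 65]
LPT makespan = 65
Lower bound = max(max_job, ceil(total/2)) = max(24, 63) = 63
Ratio = 65 / 63 = 1.0317

1.0317


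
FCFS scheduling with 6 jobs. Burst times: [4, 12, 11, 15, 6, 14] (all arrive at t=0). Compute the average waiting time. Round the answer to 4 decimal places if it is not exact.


FCFS order (as given): [4, 12, 11, 15, 6, 14]
Waiting times:
  Job 1: wait = 0
  Job 2: wait = 4
  Job 3: wait = 16
  Job 4: wait = 27
  Job 5: wait = 42
  Job 6: wait = 48
Sum of waiting times = 137
Average waiting time = 137/6 = 22.8333

22.8333


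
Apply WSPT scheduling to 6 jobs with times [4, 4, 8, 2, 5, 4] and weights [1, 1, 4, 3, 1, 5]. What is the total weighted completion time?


Compute p/w ratios and sort ascending (WSPT): [(2, 3), (4, 5), (8, 4), (4, 1), (4, 1), (5, 1)]
Compute weighted completion times:
  Job (p=2,w=3): C=2, w*C=3*2=6
  Job (p=4,w=5): C=6, w*C=5*6=30
  Job (p=8,w=4): C=14, w*C=4*14=56
  Job (p=4,w=1): C=18, w*C=1*18=18
  Job (p=4,w=1): C=22, w*C=1*22=22
  Job (p=5,w=1): C=27, w*C=1*27=27
Total weighted completion time = 159

159


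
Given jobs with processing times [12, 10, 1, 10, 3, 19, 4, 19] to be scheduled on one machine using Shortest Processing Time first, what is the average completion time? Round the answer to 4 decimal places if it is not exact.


Sort jobs by processing time (SPT order): [1, 3, 4, 10, 10, 12, 19, 19]
Compute completion times sequentially:
  Job 1: processing = 1, completes at 1
  Job 2: processing = 3, completes at 4
  Job 3: processing = 4, completes at 8
  Job 4: processing = 10, completes at 18
  Job 5: processing = 10, completes at 28
  Job 6: processing = 12, completes at 40
  Job 7: processing = 19, completes at 59
  Job 8: processing = 19, completes at 78
Sum of completion times = 236
Average completion time = 236/8 = 29.5

29.5


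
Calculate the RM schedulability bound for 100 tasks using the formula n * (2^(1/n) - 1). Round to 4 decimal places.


Compute 2^(1/100) = 1.0069555501
Subtract 1: 1.0069555501 - 1 = 0.0069555501
Multiply by n: 100 * 0.0069555501 = 0.6955550100
Round to 4 dp: 0.6956

0.6956


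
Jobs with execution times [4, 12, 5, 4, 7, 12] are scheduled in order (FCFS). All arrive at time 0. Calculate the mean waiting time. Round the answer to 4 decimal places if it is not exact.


FCFS order (as given): [4, 12, 5, 4, 7, 12]
Waiting times:
  Job 1: wait = 0
  Job 2: wait = 4
  Job 3: wait = 16
  Job 4: wait = 21
  Job 5: wait = 25
  Job 6: wait = 32
Sum of waiting times = 98
Average waiting time = 98/6 = 16.3333

16.3333


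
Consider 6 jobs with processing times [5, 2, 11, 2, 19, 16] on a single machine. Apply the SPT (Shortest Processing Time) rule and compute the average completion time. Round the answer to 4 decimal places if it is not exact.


Sort jobs by processing time (SPT order): [2, 2, 5, 11, 16, 19]
Compute completion times sequentially:
  Job 1: processing = 2, completes at 2
  Job 2: processing = 2, completes at 4
  Job 3: processing = 5, completes at 9
  Job 4: processing = 11, completes at 20
  Job 5: processing = 16, completes at 36
  Job 6: processing = 19, completes at 55
Sum of completion times = 126
Average completion time = 126/6 = 21.0

21.0


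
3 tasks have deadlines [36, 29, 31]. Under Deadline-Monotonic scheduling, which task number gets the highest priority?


Sort tasks by relative deadline (ascending):
  Task 2: deadline = 29
  Task 3: deadline = 31
  Task 1: deadline = 36
Priority order (highest first): [2, 3, 1]
Highest priority task = 2

2


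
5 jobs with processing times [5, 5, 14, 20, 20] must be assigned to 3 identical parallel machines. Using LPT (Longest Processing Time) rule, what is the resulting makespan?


Sort jobs in decreasing order (LPT): [20, 20, 14, 5, 5]
Assign each job to the least loaded machine:
  Machine 1: jobs [20], load = 20
  Machine 2: jobs [20], load = 20
  Machine 3: jobs [14, 5, 5], load = 24
Makespan = max load = 24

24


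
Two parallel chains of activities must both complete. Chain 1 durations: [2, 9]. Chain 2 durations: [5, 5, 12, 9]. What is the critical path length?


Path A total = 2 + 9 = 11
Path B total = 5 + 5 + 12 + 9 = 31
Critical path = longest path = max(11, 31) = 31

31


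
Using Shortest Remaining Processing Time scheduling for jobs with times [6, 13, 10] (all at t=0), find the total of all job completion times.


Since all jobs arrive at t=0, SRPT equals SPT ordering.
SPT order: [6, 10, 13]
Completion times:
  Job 1: p=6, C=6
  Job 2: p=10, C=16
  Job 3: p=13, C=29
Total completion time = 6 + 16 + 29 = 51

51


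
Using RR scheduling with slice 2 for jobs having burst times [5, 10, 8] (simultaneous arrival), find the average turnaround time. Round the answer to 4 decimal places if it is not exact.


Time quantum = 2
Execution trace:
  J1 runs 2 units, time = 2
  J2 runs 2 units, time = 4
  J3 runs 2 units, time = 6
  J1 runs 2 units, time = 8
  J2 runs 2 units, time = 10
  J3 runs 2 units, time = 12
  J1 runs 1 units, time = 13
  J2 runs 2 units, time = 15
  J3 runs 2 units, time = 17
  J2 runs 2 units, time = 19
  J3 runs 2 units, time = 21
  J2 runs 2 units, time = 23
Finish times: [13, 23, 21]
Average turnaround = 57/3 = 19.0

19.0


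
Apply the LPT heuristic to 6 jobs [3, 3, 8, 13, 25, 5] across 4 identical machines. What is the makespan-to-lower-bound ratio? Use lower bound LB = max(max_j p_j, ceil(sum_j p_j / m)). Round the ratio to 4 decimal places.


LPT order: [25, 13, 8, 5, 3, 3]
Machine loads after assignment: [25, 13, 11, 8]
LPT makespan = 25
Lower bound = max(max_job, ceil(total/4)) = max(25, 15) = 25
Ratio = 25 / 25 = 1.0

1.0


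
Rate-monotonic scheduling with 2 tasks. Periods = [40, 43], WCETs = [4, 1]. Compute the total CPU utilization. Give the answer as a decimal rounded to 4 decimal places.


Compute individual utilizations (exact fractions):
  Task 1: C/T = 4/40 = 1/10 (approx. 0.1)
  Task 2: C/T = 1/43 (approx. 0.0233)
Total utilization U = 1/10 + 1/43 = 53/430
Rounded to 4 decimal places: U = 0.1233
RM (Liu & Layland) bound for 2 tasks = 0.828427; compare with U = 53/430 (approx. 0.123256)
U <= bound, so schedulable by RM sufficient condition.

0.1233


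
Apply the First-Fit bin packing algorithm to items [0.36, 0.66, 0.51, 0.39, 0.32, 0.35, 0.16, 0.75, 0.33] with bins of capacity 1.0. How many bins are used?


Place items sequentially using First-Fit:
  Item 0.36 -> new Bin 1
  Item 0.66 -> new Bin 2
  Item 0.51 -> Bin 1 (now 0.87)
  Item 0.39 -> new Bin 3
  Item 0.32 -> Bin 2 (now 0.98)
  Item 0.35 -> Bin 3 (now 0.74)
  Item 0.16 -> Bin 3 (now 0.9)
  Item 0.75 -> new Bin 4
  Item 0.33 -> new Bin 5
Total bins used = 5

5


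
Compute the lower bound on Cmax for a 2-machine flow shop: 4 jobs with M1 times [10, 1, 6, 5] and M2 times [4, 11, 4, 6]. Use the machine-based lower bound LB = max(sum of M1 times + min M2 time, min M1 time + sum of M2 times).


LB1 = sum(M1 times) + min(M2 times) = 22 + 4 = 26
LB2 = min(M1 times) + sum(M2 times) = 1 + 25 = 26
Lower bound = max(LB1, LB2) = max(26, 26) = 26

26


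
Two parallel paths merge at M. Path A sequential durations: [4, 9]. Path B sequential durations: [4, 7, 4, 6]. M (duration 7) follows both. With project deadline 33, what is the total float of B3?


Forward pass: ES(B3) = sum of predecessors on chain B = 11
EF = ES + duration = 11 + 4 = 15
Backward pass: LF(M) = deadline = 33; LS(M) = 33 - 7 = 26
LF(B3) = LS(M) - sum(successors on chain B) = 26 - 6 = 20
LS = LF - duration = 20 - 4 = 16
Total float = LS - ES = 16 - 11 = 5

5


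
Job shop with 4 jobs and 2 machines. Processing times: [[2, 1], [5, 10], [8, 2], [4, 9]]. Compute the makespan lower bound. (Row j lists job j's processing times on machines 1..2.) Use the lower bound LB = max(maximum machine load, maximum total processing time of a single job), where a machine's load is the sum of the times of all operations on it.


Machine loads:
  Machine 1: 2 + 5 + 8 + 4 = 19
  Machine 2: 1 + 10 + 2 + 9 = 22
Max machine load = 22
Job totals:
  Job 1: 3
  Job 2: 15
  Job 3: 10
  Job 4: 13
Max job total = 15
Lower bound = max(22, 15) = 22

22


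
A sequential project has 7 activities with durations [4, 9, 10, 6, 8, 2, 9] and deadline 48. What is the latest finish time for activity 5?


LF(activity 5) = deadline - sum of successor durations
Successors: activities 6 through 7 with durations [2, 9]
Sum of successor durations = 11
LF = 48 - 11 = 37

37


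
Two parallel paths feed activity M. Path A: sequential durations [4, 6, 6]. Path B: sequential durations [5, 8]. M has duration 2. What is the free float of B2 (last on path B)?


ES(B2) = sum of predecessors on chain B = 5
EF(B2) = ES + duration = 5 + 8 = 13
Successor of B2 is M. ES(M) = max(sum(A), sum(B)) = max(16, 13) = 16
Free float = ES(successor) - EF(current) = 16 - 13 = 3

3


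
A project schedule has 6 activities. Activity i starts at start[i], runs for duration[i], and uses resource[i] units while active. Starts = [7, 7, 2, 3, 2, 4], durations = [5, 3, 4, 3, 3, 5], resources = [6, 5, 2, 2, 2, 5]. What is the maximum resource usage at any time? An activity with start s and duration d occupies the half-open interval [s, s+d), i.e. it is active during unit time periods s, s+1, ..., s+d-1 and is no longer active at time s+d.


Each activity i is active on [start_i, start_i + duration_i).
Compute total resource usage per time slot:
  t=0: active resources = [], total = 0
  t=1: active resources = [], total = 0
  t=2: active resources = [2, 2], total = 4
  t=3: active resources = [2, 2, 2], total = 6
  t=4: active resources = [2, 2, 2, 5], total = 11
  t=5: active resources = [2, 2, 5], total = 9
  t=6: active resources = [5], total = 5
  t=7: active resources = [6, 5, 5], total = 16
  t=8: active resources = [6, 5, 5], total = 16
  t=9: active resources = [6, 5], total = 11
  t=10: active resources = [6], total = 6
  t=11: active resources = [6], total = 6
Peak resource demand = 16

16


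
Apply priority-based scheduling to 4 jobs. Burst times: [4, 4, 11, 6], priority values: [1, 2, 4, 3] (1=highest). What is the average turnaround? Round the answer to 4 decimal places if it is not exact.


Sort by priority (ascending = highest first):
Order: [(1, 4), (2, 4), (3, 6), (4, 11)]
Completion times:
  Priority 1, burst=4, C=4
  Priority 2, burst=4, C=8
  Priority 3, burst=6, C=14
  Priority 4, burst=11, C=25
Average turnaround = 51/4 = 12.75

12.75


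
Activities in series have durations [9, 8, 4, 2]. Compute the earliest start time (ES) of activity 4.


Activity 4 starts after activities 1 through 3 complete.
Predecessor durations: [9, 8, 4]
ES = 9 + 8 + 4 = 21

21


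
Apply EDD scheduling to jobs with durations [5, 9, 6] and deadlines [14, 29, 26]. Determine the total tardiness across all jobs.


Sort by due date (EDD order): [(5, 14), (6, 26), (9, 29)]
Compute completion times and tardiness:
  Job 1: p=5, d=14, C=5, tardiness=max(0,5-14)=0
  Job 2: p=6, d=26, C=11, tardiness=max(0,11-26)=0
  Job 3: p=9, d=29, C=20, tardiness=max(0,20-29)=0
Total tardiness = 0

0


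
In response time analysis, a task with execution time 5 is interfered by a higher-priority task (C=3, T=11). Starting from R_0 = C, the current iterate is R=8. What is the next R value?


R_next = C + ceil(R_prev / T_hp) * C_hp
ceil(8 / 11) = ceil(0.7273) = 1
Interference = 1 * 3 = 3
R_next = 5 + 3 = 8
R_next = R_prev, so the iteration has converged (response time = 8).

8


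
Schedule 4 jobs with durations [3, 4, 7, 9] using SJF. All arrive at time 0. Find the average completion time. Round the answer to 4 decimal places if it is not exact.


SJF order (ascending): [3, 4, 7, 9]
Completion times:
  Job 1: burst=3, C=3
  Job 2: burst=4, C=7
  Job 3: burst=7, C=14
  Job 4: burst=9, C=23
Average completion = 47/4 = 11.75

11.75


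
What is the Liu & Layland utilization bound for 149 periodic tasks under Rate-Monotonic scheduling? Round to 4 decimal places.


Compute 2^(1/149) = 1.0046628318
Subtract 1: 1.0046628318 - 1 = 0.0046628318
Multiply by n: 149 * 0.0046628318 = 0.6947619382
Round to 4 dp: 0.6948

0.6948


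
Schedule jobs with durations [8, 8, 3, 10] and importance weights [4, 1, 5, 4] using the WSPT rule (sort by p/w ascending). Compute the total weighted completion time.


Compute p/w ratios and sort ascending (WSPT): [(3, 5), (8, 4), (10, 4), (8, 1)]
Compute weighted completion times:
  Job (p=3,w=5): C=3, w*C=5*3=15
  Job (p=8,w=4): C=11, w*C=4*11=44
  Job (p=10,w=4): C=21, w*C=4*21=84
  Job (p=8,w=1): C=29, w*C=1*29=29
Total weighted completion time = 172

172


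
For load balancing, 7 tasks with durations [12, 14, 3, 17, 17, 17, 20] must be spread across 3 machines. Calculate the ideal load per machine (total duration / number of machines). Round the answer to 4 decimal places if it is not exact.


Total processing time = 12 + 14 + 3 + 17 + 17 + 17 + 20 = 100
Number of machines = 3
Ideal balanced load = 100 / 3 = 33.3333

33.3333


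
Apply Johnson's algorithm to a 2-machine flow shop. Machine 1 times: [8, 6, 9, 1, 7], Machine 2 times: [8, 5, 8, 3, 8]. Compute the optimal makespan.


Apply Johnson's rule:
  Group 1 (a <= b): [(4, 1, 3), (5, 7, 8), (1, 8, 8)]
  Group 2 (a > b): [(3, 9, 8), (2, 6, 5)]
Optimal job order: [4, 5, 1, 3, 2]
Schedule:
  Job 4: M1 done at 1, M2 done at 4
  Job 5: M1 done at 8, M2 done at 16
  Job 1: M1 done at 16, M2 done at 24
  Job 3: M1 done at 25, M2 done at 33
  Job 2: M1 done at 31, M2 done at 38
Makespan = 38

38


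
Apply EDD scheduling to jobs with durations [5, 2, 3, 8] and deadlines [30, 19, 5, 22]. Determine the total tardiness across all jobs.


Sort by due date (EDD order): [(3, 5), (2, 19), (8, 22), (5, 30)]
Compute completion times and tardiness:
  Job 1: p=3, d=5, C=3, tardiness=max(0,3-5)=0
  Job 2: p=2, d=19, C=5, tardiness=max(0,5-19)=0
  Job 3: p=8, d=22, C=13, tardiness=max(0,13-22)=0
  Job 4: p=5, d=30, C=18, tardiness=max(0,18-30)=0
Total tardiness = 0

0


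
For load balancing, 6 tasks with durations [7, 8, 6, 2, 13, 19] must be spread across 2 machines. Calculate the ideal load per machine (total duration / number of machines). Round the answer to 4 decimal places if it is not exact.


Total processing time = 7 + 8 + 6 + 2 + 13 + 19 = 55
Number of machines = 2
Ideal balanced load = 55 / 2 = 27.5

27.5


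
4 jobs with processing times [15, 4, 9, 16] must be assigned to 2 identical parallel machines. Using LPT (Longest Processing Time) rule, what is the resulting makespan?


Sort jobs in decreasing order (LPT): [16, 15, 9, 4]
Assign each job to the least loaded machine:
  Machine 1: jobs [16, 4], load = 20
  Machine 2: jobs [15, 9], load = 24
Makespan = max load = 24

24


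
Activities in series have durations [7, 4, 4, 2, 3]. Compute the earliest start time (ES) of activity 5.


Activity 5 starts after activities 1 through 4 complete.
Predecessor durations: [7, 4, 4, 2]
ES = 7 + 4 + 4 + 2 = 17

17


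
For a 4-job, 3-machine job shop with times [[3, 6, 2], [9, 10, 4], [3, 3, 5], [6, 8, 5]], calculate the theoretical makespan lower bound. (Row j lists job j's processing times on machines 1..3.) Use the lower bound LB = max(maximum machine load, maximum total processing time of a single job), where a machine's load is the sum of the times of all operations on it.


Machine loads:
  Machine 1: 3 + 9 + 3 + 6 = 21
  Machine 2: 6 + 10 + 3 + 8 = 27
  Machine 3: 2 + 4 + 5 + 5 = 16
Max machine load = 27
Job totals:
  Job 1: 11
  Job 2: 23
  Job 3: 11
  Job 4: 19
Max job total = 23
Lower bound = max(27, 23) = 27

27


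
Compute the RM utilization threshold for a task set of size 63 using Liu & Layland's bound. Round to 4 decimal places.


Compute 2^(1/63) = 1.0110630845
Subtract 1: 1.0110630845 - 1 = 0.0110630845
Multiply by n: 63 * 0.0110630845 = 0.6969743235
Round to 4 dp: 0.6970

0.6970


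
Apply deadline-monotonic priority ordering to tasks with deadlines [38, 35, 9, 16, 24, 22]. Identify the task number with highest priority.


Sort tasks by relative deadline (ascending):
  Task 3: deadline = 9
  Task 4: deadline = 16
  Task 6: deadline = 22
  Task 5: deadline = 24
  Task 2: deadline = 35
  Task 1: deadline = 38
Priority order (highest first): [3, 4, 6, 5, 2, 1]
Highest priority task = 3

3


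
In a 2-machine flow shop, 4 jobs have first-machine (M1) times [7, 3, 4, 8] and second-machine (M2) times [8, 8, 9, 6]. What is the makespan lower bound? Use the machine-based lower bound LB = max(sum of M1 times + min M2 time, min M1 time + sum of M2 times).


LB1 = sum(M1 times) + min(M2 times) = 22 + 6 = 28
LB2 = min(M1 times) + sum(M2 times) = 3 + 31 = 34
Lower bound = max(LB1, LB2) = max(28, 34) = 34

34


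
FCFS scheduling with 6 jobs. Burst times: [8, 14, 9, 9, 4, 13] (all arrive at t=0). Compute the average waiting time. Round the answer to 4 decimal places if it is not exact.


FCFS order (as given): [8, 14, 9, 9, 4, 13]
Waiting times:
  Job 1: wait = 0
  Job 2: wait = 8
  Job 3: wait = 22
  Job 4: wait = 31
  Job 5: wait = 40
  Job 6: wait = 44
Sum of waiting times = 145
Average waiting time = 145/6 = 24.1667

24.1667


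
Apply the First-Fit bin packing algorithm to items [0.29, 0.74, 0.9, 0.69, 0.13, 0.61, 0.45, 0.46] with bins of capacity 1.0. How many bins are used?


Place items sequentially using First-Fit:
  Item 0.29 -> new Bin 1
  Item 0.74 -> new Bin 2
  Item 0.9 -> new Bin 3
  Item 0.69 -> Bin 1 (now 0.98)
  Item 0.13 -> Bin 2 (now 0.87)
  Item 0.61 -> new Bin 4
  Item 0.45 -> new Bin 5
  Item 0.46 -> Bin 5 (now 0.91)
Total bins used = 5

5


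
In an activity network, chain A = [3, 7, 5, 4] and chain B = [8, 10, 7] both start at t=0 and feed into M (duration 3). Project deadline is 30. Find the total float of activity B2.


Forward pass: ES(B2) = sum of predecessors on chain B = 8
EF = ES + duration = 8 + 10 = 18
Backward pass: LF(M) = deadline = 30; LS(M) = 30 - 3 = 27
LF(B2) = LS(M) - sum(successors on chain B) = 27 - 7 = 20
LS = LF - duration = 20 - 10 = 10
Total float = LS - ES = 10 - 8 = 2

2


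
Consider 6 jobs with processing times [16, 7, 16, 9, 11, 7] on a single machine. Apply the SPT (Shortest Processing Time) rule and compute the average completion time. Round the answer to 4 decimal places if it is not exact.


Sort jobs by processing time (SPT order): [7, 7, 9, 11, 16, 16]
Compute completion times sequentially:
  Job 1: processing = 7, completes at 7
  Job 2: processing = 7, completes at 14
  Job 3: processing = 9, completes at 23
  Job 4: processing = 11, completes at 34
  Job 5: processing = 16, completes at 50
  Job 6: processing = 16, completes at 66
Sum of completion times = 194
Average completion time = 194/6 = 32.3333

32.3333


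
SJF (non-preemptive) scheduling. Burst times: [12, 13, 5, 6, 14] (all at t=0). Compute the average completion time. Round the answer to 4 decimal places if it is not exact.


SJF order (ascending): [5, 6, 12, 13, 14]
Completion times:
  Job 1: burst=5, C=5
  Job 2: burst=6, C=11
  Job 3: burst=12, C=23
  Job 4: burst=13, C=36
  Job 5: burst=14, C=50
Average completion = 125/5 = 25.0

25.0


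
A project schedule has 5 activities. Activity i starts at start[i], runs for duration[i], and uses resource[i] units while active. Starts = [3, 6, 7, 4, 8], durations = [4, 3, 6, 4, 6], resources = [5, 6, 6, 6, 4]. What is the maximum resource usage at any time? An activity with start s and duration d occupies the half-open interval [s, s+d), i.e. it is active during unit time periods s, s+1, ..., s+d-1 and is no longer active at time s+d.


Each activity i is active on [start_i, start_i + duration_i).
Compute total resource usage per time slot:
  t=0: active resources = [], total = 0
  t=1: active resources = [], total = 0
  t=2: active resources = [], total = 0
  t=3: active resources = [5], total = 5
  t=4: active resources = [5, 6], total = 11
  t=5: active resources = [5, 6], total = 11
  t=6: active resources = [5, 6, 6], total = 17
  t=7: active resources = [6, 6, 6], total = 18
  t=8: active resources = [6, 6, 4], total = 16
  t=9: active resources = [6, 4], total = 10
  t=10: active resources = [6, 4], total = 10
  t=11: active resources = [6, 4], total = 10
  t=12: active resources = [6, 4], total = 10
  t=13: active resources = [4], total = 4
Peak resource demand = 18

18


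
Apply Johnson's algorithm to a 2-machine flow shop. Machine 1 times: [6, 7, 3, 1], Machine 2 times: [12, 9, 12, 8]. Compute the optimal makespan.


Apply Johnson's rule:
  Group 1 (a <= b): [(4, 1, 8), (3, 3, 12), (1, 6, 12), (2, 7, 9)]
  Group 2 (a > b): []
Optimal job order: [4, 3, 1, 2]
Schedule:
  Job 4: M1 done at 1, M2 done at 9
  Job 3: M1 done at 4, M2 done at 21
  Job 1: M1 done at 10, M2 done at 33
  Job 2: M1 done at 17, M2 done at 42
Makespan = 42

42


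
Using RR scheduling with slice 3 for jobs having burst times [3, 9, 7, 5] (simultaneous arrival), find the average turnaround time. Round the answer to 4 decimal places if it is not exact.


Time quantum = 3
Execution trace:
  J1 runs 3 units, time = 3
  J2 runs 3 units, time = 6
  J3 runs 3 units, time = 9
  J4 runs 3 units, time = 12
  J2 runs 3 units, time = 15
  J3 runs 3 units, time = 18
  J4 runs 2 units, time = 20
  J2 runs 3 units, time = 23
  J3 runs 1 units, time = 24
Finish times: [3, 23, 24, 20]
Average turnaround = 70/4 = 17.5

17.5


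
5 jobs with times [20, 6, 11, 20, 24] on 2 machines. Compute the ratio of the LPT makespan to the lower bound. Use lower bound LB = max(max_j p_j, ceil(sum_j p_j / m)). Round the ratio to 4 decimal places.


LPT order: [24, 20, 20, 11, 6]
Machine loads after assignment: [41, 40]
LPT makespan = 41
Lower bound = max(max_job, ceil(total/2)) = max(24, 41) = 41
Ratio = 41 / 41 = 1.0

1.0


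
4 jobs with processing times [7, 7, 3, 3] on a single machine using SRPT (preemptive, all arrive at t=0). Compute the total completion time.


Since all jobs arrive at t=0, SRPT equals SPT ordering.
SPT order: [3, 3, 7, 7]
Completion times:
  Job 1: p=3, C=3
  Job 2: p=3, C=6
  Job 3: p=7, C=13
  Job 4: p=7, C=20
Total completion time = 3 + 6 + 13 + 20 = 42

42


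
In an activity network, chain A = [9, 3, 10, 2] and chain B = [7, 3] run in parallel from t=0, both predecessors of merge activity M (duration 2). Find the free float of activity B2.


ES(B2) = sum of predecessors on chain B = 7
EF(B2) = ES + duration = 7 + 3 = 10
Successor of B2 is M. ES(M) = max(sum(A), sum(B)) = max(24, 10) = 24
Free float = ES(successor) - EF(current) = 24 - 10 = 14

14


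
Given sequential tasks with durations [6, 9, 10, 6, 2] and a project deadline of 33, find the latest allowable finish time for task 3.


LF(activity 3) = deadline - sum of successor durations
Successors: activities 4 through 5 with durations [6, 2]
Sum of successor durations = 8
LF = 33 - 8 = 25

25


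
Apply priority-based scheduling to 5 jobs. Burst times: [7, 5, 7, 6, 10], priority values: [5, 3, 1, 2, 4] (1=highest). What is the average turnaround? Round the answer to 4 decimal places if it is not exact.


Sort by priority (ascending = highest first):
Order: [(1, 7), (2, 6), (3, 5), (4, 10), (5, 7)]
Completion times:
  Priority 1, burst=7, C=7
  Priority 2, burst=6, C=13
  Priority 3, burst=5, C=18
  Priority 4, burst=10, C=28
  Priority 5, burst=7, C=35
Average turnaround = 101/5 = 20.2

20.2


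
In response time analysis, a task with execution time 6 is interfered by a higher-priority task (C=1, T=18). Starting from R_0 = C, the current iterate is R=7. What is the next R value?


R_next = C + ceil(R_prev / T_hp) * C_hp
ceil(7 / 18) = ceil(0.3889) = 1
Interference = 1 * 1 = 1
R_next = 6 + 1 = 7
R_next = R_prev, so the iteration has converged (response time = 7).

7


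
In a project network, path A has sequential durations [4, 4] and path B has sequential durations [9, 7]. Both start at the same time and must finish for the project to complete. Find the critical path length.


Path A total = 4 + 4 = 8
Path B total = 9 + 7 = 16
Critical path = longest path = max(8, 16) = 16

16


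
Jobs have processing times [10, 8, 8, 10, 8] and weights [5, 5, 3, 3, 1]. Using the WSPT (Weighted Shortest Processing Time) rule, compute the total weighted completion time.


Compute p/w ratios and sort ascending (WSPT): [(8, 5), (10, 5), (8, 3), (10, 3), (8, 1)]
Compute weighted completion times:
  Job (p=8,w=5): C=8, w*C=5*8=40
  Job (p=10,w=5): C=18, w*C=5*18=90
  Job (p=8,w=3): C=26, w*C=3*26=78
  Job (p=10,w=3): C=36, w*C=3*36=108
  Job (p=8,w=1): C=44, w*C=1*44=44
Total weighted completion time = 360

360


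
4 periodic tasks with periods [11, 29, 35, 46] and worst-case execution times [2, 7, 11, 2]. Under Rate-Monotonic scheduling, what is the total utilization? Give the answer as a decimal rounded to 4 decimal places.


Compute individual utilizations (exact fractions):
  Task 1: C/T = 2/11 (approx. 0.1818)
  Task 2: C/T = 7/29 (approx. 0.2414)
  Task 3: C/T = 11/35 (approx. 0.3143)
  Task 4: C/T = 2/46 = 1/23 (approx. 0.0435)
Total utilization U = 2/11 + 7/29 + 11/35 + 1/23 = 200547/256795
Rounded to 4 decimal places: U = 0.7810
RM (Liu & Layland) bound for 4 tasks = 0.756828; compare with U = 200547/256795 (approx. 0.780961)
bound < U <= 1, so the RM sufficient condition is not met (inconclusive; an exact test such as response-time analysis is needed).

0.7810


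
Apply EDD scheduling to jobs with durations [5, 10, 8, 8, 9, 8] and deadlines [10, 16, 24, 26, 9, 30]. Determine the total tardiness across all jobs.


Sort by due date (EDD order): [(9, 9), (5, 10), (10, 16), (8, 24), (8, 26), (8, 30)]
Compute completion times and tardiness:
  Job 1: p=9, d=9, C=9, tardiness=max(0,9-9)=0
  Job 2: p=5, d=10, C=14, tardiness=max(0,14-10)=4
  Job 3: p=10, d=16, C=24, tardiness=max(0,24-16)=8
  Job 4: p=8, d=24, C=32, tardiness=max(0,32-24)=8
  Job 5: p=8, d=26, C=40, tardiness=max(0,40-26)=14
  Job 6: p=8, d=30, C=48, tardiness=max(0,48-30)=18
Total tardiness = 52

52


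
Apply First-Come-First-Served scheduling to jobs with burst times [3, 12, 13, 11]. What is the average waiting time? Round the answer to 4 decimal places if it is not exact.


FCFS order (as given): [3, 12, 13, 11]
Waiting times:
  Job 1: wait = 0
  Job 2: wait = 3
  Job 3: wait = 15
  Job 4: wait = 28
Sum of waiting times = 46
Average waiting time = 46/4 = 11.5

11.5


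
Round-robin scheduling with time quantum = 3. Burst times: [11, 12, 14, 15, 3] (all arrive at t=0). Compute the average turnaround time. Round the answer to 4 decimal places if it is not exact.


Time quantum = 3
Execution trace:
  J1 runs 3 units, time = 3
  J2 runs 3 units, time = 6
  J3 runs 3 units, time = 9
  J4 runs 3 units, time = 12
  J5 runs 3 units, time = 15
  J1 runs 3 units, time = 18
  J2 runs 3 units, time = 21
  J3 runs 3 units, time = 24
  J4 runs 3 units, time = 27
  J1 runs 3 units, time = 30
  J2 runs 3 units, time = 33
  J3 runs 3 units, time = 36
  J4 runs 3 units, time = 39
  J1 runs 2 units, time = 41
  J2 runs 3 units, time = 44
  J3 runs 3 units, time = 47
  J4 runs 3 units, time = 50
  J3 runs 2 units, time = 52
  J4 runs 3 units, time = 55
Finish times: [41, 44, 52, 55, 15]
Average turnaround = 207/5 = 41.4

41.4


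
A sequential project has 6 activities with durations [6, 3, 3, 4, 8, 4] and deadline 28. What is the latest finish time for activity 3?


LF(activity 3) = deadline - sum of successor durations
Successors: activities 4 through 6 with durations [4, 8, 4]
Sum of successor durations = 16
LF = 28 - 16 = 12

12


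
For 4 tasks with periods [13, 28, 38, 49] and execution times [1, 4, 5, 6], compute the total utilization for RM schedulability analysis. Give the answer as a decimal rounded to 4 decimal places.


Compute individual utilizations (exact fractions):
  Task 1: C/T = 1/13 (approx. 0.0769)
  Task 2: C/T = 4/28 = 1/7 (approx. 0.1429)
  Task 3: C/T = 5/38 (approx. 0.1316)
  Task 4: C/T = 6/49 (approx. 0.1224)
Total utilization U = 1/13 + 1/7 + 5/38 + 6/49 = 11469/24206
Rounded to 4 decimal places: U = 0.4738
RM (Liu & Layland) bound for 4 tasks = 0.756828; compare with U = 11469/24206 (approx. 0.473808)
U <= bound, so schedulable by RM sufficient condition.

0.4738


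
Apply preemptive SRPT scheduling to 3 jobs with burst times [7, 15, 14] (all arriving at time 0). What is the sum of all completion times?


Since all jobs arrive at t=0, SRPT equals SPT ordering.
SPT order: [7, 14, 15]
Completion times:
  Job 1: p=7, C=7
  Job 2: p=14, C=21
  Job 3: p=15, C=36
Total completion time = 7 + 21 + 36 = 64

64


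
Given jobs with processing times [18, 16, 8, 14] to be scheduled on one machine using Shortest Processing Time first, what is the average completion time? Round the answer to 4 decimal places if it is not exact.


Sort jobs by processing time (SPT order): [8, 14, 16, 18]
Compute completion times sequentially:
  Job 1: processing = 8, completes at 8
  Job 2: processing = 14, completes at 22
  Job 3: processing = 16, completes at 38
  Job 4: processing = 18, completes at 56
Sum of completion times = 124
Average completion time = 124/4 = 31.0

31.0


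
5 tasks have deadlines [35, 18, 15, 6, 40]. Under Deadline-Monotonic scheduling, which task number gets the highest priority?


Sort tasks by relative deadline (ascending):
  Task 4: deadline = 6
  Task 3: deadline = 15
  Task 2: deadline = 18
  Task 1: deadline = 35
  Task 5: deadline = 40
Priority order (highest first): [4, 3, 2, 1, 5]
Highest priority task = 4

4
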